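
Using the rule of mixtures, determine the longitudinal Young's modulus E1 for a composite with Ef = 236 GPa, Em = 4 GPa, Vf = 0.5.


E1 = Ef*Vf + Em*(1-Vf) = 236*0.5 + 4*0.5 = 120.0 GPa

120.0 GPa


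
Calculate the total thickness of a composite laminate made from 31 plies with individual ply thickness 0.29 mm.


h = n * t_ply = 31 * 0.29 = 8.99 mm

8.99 mm


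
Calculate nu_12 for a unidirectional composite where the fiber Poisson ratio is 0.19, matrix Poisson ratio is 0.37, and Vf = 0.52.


nu_12 = nu_f*Vf + nu_m*(1-Vf) = 0.19*0.52 + 0.37*0.48 = 0.2764

0.2764


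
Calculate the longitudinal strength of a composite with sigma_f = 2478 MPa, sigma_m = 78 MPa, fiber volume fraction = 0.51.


sigma_1 = sigma_f*Vf + sigma_m*(1-Vf) = 2478*0.51 + 78*0.49 = 1302.0 MPa

1302.0 MPa


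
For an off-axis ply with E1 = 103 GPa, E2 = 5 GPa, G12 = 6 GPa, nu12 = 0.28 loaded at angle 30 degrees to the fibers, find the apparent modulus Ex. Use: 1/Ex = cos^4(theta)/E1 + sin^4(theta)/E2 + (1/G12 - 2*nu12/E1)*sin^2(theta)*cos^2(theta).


cos^4(30) = 0.5625, sin^4(30) = 0.0625, sin^2(30)*cos^2(30) = 0.1875
1/G12 - 2*nu12/E1 = 1/6 - 2*0.28/103 = 0.16123 GPa^-1
1/Ex = 0.5625/103 + 0.0625/5 + 0.16123*0.1875 = 0.0481917 GPa^-1
Ex = 20.75 GPa

20.75 GPa


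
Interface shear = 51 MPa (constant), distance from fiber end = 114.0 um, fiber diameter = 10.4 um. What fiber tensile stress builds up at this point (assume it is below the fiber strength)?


Force balance: sigma_f * (pi*d^2/4) = tau * (pi*d) * x  ->  sigma_f = 4 * tau * x / d
sigma_f = 4 * 51 * 114.0 / 10.4 = 2236.2 MPa

2236.2 MPa


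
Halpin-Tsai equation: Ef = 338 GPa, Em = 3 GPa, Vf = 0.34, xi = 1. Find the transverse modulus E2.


eta = (Ef/Em - 1)/(Ef/Em + xi) = (112.6667 - 1)/(112.6667 + 1) = 0.9824
E2 = Em*(1+xi*eta*Vf)/(1-eta*Vf) = 6.01 GPa

6.01 GPa


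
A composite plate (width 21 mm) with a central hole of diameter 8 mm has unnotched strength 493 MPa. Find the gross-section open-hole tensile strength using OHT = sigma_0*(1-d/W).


OHT = sigma_0*(1-d/W) = 493*(1-8/21) = 305.2 MPa

305.2 MPa


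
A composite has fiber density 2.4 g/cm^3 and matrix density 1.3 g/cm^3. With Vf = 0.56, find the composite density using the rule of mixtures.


rho_c = rho_f*Vf + rho_m*(1-Vf) = 2.4*0.56 + 1.3*0.44 = 1.916 g/cm^3

1.916 g/cm^3


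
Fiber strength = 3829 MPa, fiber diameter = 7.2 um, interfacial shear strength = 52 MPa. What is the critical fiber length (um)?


Lc = sigma_f * d / (2 * tau_i) = 3829 * 7.2 / (2 * 52) = 265.1 um

265.1 um


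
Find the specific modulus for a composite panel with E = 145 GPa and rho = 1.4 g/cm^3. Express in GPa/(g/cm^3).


Specific stiffness = E/rho = 145/1.4 = 103.6 GPa/(g/cm^3)

103.6 GPa/(g/cm^3)


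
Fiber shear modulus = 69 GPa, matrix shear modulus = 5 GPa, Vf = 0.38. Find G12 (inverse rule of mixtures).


1/G12 = Vf/Gf + (1-Vf)/Gm = 0.38/69 + 0.62/5
G12 = 7.72 GPa

7.72 GPa


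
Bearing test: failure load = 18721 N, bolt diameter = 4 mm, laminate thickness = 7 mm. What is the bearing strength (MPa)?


sigma_br = F/(d*h) = 18721/(4*7) = 668.6 MPa

668.6 MPa


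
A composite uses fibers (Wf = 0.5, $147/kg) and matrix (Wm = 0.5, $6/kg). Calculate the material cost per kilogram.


Cost = cost_f*Wf + cost_m*Wm = 147*0.5 + 6*0.5 = $76.5/kg

$76.5/kg


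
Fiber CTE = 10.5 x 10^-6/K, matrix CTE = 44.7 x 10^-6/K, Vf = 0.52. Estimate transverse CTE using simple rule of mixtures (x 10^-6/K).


alpha_2 = alpha_f*Vf + alpha_m*(1-Vf) = 10.5*0.52 + 44.7*0.48 = 26.9 x 10^-6/K

26.9 x 10^-6/K


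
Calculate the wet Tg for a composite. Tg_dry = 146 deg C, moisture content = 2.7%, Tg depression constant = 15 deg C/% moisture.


Tg_wet = Tg_dry - k*moisture = 146 - 15*2.7 = 105.5 deg C

105.5 deg C


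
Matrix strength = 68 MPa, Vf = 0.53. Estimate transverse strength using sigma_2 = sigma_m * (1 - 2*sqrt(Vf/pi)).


factor = 1 - 2*sqrt(0.53/pi) = 0.1785
sigma_2 = 68 * 0.1785 = 12.14 MPa

12.14 MPa


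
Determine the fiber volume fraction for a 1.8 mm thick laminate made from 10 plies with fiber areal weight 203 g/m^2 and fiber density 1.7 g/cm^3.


Vf = n * FAW / (rho_f * h * 1000) = 10 * 203 / (1.7 * 1.8 * 1000) = 0.6634

0.6634


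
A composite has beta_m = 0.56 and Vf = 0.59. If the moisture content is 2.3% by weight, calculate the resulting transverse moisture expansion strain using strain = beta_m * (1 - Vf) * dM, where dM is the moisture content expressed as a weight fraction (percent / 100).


dM = 2.3/100 = 0.023
strain = beta_m * (1-Vf) * dM = 0.56 * 0.41 * 0.023 = 0.0052808

0.0052808


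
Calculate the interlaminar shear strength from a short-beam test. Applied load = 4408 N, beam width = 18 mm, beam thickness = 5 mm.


ILSS = 3F/(4bh) = 3*4408/(4*18*5) = 36.73 MPa

36.73 MPa


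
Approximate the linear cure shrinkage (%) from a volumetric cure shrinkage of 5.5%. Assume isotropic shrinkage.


Linear shrinkage ≈ vol_shrink/3 = 5.5/3 = 1.833%

1.833%


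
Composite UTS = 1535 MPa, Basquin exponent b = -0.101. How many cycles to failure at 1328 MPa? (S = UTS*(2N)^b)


N = 0.5 * (S/UTS)^(1/b) = 0.5 * (1328/1535)^(1/-0.101) = 2.0982 cycles

2.0982 cycles


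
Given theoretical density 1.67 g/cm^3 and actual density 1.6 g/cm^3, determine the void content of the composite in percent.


Void% = (rho_theo - rho_actual)/rho_theo * 100 = (1.67 - 1.6)/1.67 * 100 = 4.19%

4.19%


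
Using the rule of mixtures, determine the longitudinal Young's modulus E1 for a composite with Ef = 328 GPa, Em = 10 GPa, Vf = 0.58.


E1 = Ef*Vf + Em*(1-Vf) = 328*0.58 + 10*0.42 = 194.44 GPa

194.44 GPa


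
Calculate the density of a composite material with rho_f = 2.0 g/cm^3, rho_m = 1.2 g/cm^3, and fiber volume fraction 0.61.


rho_c = rho_f*Vf + rho_m*(1-Vf) = 2.0*0.61 + 1.2*0.39 = 1.688 g/cm^3

1.688 g/cm^3


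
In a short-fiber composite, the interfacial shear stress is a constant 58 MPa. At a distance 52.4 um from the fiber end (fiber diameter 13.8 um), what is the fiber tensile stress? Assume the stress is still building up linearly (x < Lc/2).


Force balance: sigma_f * (pi*d^2/4) = tau * (pi*d) * x  ->  sigma_f = 4 * tau * x / d
sigma_f = 4 * 58 * 52.4 / 13.8 = 880.9 MPa

880.9 MPa


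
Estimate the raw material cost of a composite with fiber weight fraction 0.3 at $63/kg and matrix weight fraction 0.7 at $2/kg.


Cost = cost_f*Wf + cost_m*Wm = 63*0.3 + 2*0.7 = $20.3/kg

$20.3/kg


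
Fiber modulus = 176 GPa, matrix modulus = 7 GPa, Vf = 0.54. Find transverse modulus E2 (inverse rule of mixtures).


1/E2 = Vf/Ef + (1-Vf)/Em = 0.54/176 + 0.46/7
E2 = 14.54 GPa

14.54 GPa


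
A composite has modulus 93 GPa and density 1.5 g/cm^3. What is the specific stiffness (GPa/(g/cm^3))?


Specific stiffness = E/rho = 93/1.5 = 62.0 GPa/(g/cm^3)

62.0 GPa/(g/cm^3)


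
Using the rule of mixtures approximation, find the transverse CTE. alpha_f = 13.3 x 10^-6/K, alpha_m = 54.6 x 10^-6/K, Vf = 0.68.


alpha_2 = alpha_f*Vf + alpha_m*(1-Vf) = 13.3*0.68 + 54.6*0.32 = 26.5 x 10^-6/K

26.5 x 10^-6/K


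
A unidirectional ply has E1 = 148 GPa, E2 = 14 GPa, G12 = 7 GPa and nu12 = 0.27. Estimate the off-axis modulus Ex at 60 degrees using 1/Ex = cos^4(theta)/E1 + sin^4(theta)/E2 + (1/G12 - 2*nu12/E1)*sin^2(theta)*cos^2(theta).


cos^4(60) = 0.0625, sin^4(60) = 0.5625, sin^2(60)*cos^2(60) = 0.1875
1/G12 - 2*nu12/E1 = 1/7 - 2*0.27/148 = 0.139208 GPa^-1
1/Ex = 0.0625/148 + 0.5625/14 + 0.139208*0.1875 = 0.0667025 GPa^-1
Ex = 14.99 GPa

14.99 GPa


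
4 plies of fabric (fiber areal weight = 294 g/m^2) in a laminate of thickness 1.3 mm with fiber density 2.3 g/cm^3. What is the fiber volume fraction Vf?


Vf = n * FAW / (rho_f * h * 1000) = 4 * 294 / (2.3 * 1.3 * 1000) = 0.3933

0.3933


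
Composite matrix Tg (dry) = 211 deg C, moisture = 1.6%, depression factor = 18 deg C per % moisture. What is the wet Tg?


Tg_wet = Tg_dry - k*moisture = 211 - 18*1.6 = 182.2 deg C

182.2 deg C


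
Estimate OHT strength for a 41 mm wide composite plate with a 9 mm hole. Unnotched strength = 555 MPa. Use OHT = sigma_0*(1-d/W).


OHT = sigma_0*(1-d/W) = 555*(1-9/41) = 433.2 MPa

433.2 MPa


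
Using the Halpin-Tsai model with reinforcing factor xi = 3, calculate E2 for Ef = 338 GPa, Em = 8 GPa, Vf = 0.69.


eta = (Ef/Em - 1)/(Ef/Em + xi) = (42.25 - 1)/(42.25 + 3) = 0.9116
E2 = Em*(1+xi*eta*Vf)/(1-eta*Vf) = 62.25 GPa

62.25 GPa


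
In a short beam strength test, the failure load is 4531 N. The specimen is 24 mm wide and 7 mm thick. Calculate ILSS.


ILSS = 3F/(4bh) = 3*4531/(4*24*7) = 20.23 MPa

20.23 MPa


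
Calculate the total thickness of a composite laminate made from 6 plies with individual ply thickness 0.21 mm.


h = n * t_ply = 6 * 0.21 = 1.26 mm

1.26 mm


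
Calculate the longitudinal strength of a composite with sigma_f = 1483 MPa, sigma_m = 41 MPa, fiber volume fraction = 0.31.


sigma_1 = sigma_f*Vf + sigma_m*(1-Vf) = 1483*0.31 + 41*0.69 = 488.0 MPa

488.0 MPa


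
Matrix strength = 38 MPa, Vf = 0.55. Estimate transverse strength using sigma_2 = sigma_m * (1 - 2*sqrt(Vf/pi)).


factor = 1 - 2*sqrt(0.55/pi) = 0.1632
sigma_2 = 38 * 0.1632 = 6.2 MPa

6.2 MPa


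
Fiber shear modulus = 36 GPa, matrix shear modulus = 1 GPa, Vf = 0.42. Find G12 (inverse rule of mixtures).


1/G12 = Vf/Gf + (1-Vf)/Gm = 0.42/36 + 0.58/1
G12 = 1.69 GPa

1.69 GPa


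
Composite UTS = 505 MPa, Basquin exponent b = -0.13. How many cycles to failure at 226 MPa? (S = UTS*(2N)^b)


N = 0.5 * (S/UTS)^(1/b) = 0.5 * (226/505)^(1/-0.13) = 242.6569 cycles

242.6569 cycles


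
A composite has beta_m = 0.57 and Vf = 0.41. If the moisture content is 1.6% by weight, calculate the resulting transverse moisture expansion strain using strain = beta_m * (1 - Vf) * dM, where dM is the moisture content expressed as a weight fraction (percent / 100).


dM = 1.6/100 = 0.016
strain = beta_m * (1-Vf) * dM = 0.57 * 0.59 * 0.016 = 0.0053808

0.0053808


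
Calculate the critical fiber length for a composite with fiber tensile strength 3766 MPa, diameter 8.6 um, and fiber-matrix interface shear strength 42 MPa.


Lc = sigma_f * d / (2 * tau_i) = 3766 * 8.6 / (2 * 42) = 385.6 um

385.6 um


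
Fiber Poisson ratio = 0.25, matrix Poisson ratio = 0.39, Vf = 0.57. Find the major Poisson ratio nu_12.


nu_12 = nu_f*Vf + nu_m*(1-Vf) = 0.25*0.57 + 0.39*0.43 = 0.3102

0.3102


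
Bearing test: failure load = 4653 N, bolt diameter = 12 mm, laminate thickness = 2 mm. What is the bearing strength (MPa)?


sigma_br = F/(d*h) = 4653/(12*2) = 193.9 MPa

193.9 MPa


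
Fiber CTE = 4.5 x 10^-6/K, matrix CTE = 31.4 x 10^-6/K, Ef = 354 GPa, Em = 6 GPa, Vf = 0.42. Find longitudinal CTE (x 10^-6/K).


E1 = Ef*Vf + Em*(1-Vf) = 152.16
alpha_1 = (alpha_f*Ef*Vf + alpha_m*Em*(1-Vf))/E1 = 5.12 x 10^-6/K

5.12 x 10^-6/K


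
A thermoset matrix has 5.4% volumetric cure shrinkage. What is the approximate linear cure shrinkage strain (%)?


Linear shrinkage ≈ vol_shrink/3 = 5.4/3 = 1.8%

1.8%


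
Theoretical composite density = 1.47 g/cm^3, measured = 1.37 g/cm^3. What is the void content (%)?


Void% = (rho_theo - rho_actual)/rho_theo * 100 = (1.47 - 1.37)/1.47 * 100 = 6.8%

6.8%


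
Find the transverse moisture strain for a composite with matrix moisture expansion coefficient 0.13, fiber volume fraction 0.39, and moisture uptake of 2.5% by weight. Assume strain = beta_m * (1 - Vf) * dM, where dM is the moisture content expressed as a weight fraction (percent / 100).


dM = 2.5/100 = 0.025
strain = beta_m * (1-Vf) * dM = 0.13 * 0.61 * 0.025 = 0.0019825

0.0019825


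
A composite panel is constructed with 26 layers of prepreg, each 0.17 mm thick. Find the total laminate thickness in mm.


h = n * t_ply = 26 * 0.17 = 4.42 mm

4.42 mm


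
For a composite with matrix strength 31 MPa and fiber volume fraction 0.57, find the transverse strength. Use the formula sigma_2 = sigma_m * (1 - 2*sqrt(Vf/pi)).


factor = 1 - 2*sqrt(0.57/pi) = 0.1481
sigma_2 = 31 * 0.1481 = 4.59 MPa

4.59 MPa


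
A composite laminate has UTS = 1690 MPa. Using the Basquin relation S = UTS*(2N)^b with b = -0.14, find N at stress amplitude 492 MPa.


N = 0.5 * (S/UTS)^(1/b) = 0.5 * (492/1690)^(1/-0.14) = 3364.9719 cycles

3364.9719 cycles


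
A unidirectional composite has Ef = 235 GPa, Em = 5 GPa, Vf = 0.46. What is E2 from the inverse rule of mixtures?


1/E2 = Vf/Ef + (1-Vf)/Em = 0.46/235 + 0.54/5
E2 = 9.09 GPa

9.09 GPa


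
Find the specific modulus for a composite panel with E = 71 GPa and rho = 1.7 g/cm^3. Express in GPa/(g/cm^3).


Specific stiffness = E/rho = 71/1.7 = 41.8 GPa/(g/cm^3)

41.8 GPa/(g/cm^3)


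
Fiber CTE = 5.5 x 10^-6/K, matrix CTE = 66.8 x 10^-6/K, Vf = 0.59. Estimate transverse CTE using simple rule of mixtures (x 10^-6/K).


alpha_2 = alpha_f*Vf + alpha_m*(1-Vf) = 5.5*0.59 + 66.8*0.41 = 30.6 x 10^-6/K

30.6 x 10^-6/K


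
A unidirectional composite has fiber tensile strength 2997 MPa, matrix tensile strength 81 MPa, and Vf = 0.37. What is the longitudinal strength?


sigma_1 = sigma_f*Vf + sigma_m*(1-Vf) = 2997*0.37 + 81*0.63 = 1159.9 MPa

1159.9 MPa


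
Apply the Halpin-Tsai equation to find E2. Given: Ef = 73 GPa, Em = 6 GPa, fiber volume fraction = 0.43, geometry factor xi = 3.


eta = (Ef/Em - 1)/(Ef/Em + xi) = (12.1667 - 1)/(12.1667 + 3) = 0.7363
E2 = Em*(1+xi*eta*Vf)/(1-eta*Vf) = 17.12 GPa

17.12 GPa


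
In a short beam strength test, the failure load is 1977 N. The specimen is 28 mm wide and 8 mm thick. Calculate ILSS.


ILSS = 3F/(4bh) = 3*1977/(4*28*8) = 6.62 MPa

6.62 MPa


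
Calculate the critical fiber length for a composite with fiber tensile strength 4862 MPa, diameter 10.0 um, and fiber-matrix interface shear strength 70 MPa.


Lc = sigma_f * d / (2 * tau_i) = 4862 * 10.0 / (2 * 70) = 347.3 um

347.3 um


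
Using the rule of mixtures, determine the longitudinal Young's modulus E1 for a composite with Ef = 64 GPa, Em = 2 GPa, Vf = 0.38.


E1 = Ef*Vf + Em*(1-Vf) = 64*0.38 + 2*0.62 = 25.56 GPa

25.56 GPa


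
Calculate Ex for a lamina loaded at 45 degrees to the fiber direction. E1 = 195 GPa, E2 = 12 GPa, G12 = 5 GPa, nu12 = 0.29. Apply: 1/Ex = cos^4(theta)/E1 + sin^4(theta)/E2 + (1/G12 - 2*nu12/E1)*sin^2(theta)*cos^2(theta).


cos^4(45) = 0.25, sin^4(45) = 0.25, sin^2(45)*cos^2(45) = 0.25
1/G12 - 2*nu12/E1 = 1/5 - 2*0.29/195 = 0.197026 GPa^-1
1/Ex = 0.25/195 + 0.25/12 + 0.197026*0.25 = 0.0713718 GPa^-1
Ex = 14.01 GPa

14.01 GPa


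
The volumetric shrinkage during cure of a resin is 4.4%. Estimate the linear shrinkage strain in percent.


Linear shrinkage ≈ vol_shrink/3 = 4.4/3 = 1.467%

1.467%


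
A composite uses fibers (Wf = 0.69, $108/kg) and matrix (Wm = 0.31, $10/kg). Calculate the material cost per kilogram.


Cost = cost_f*Wf + cost_m*Wm = 108*0.69 + 10*0.31 = $77.62/kg

$77.62/kg


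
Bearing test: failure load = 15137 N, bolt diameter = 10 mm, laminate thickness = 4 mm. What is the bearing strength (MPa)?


sigma_br = F/(d*h) = 15137/(10*4) = 378.4 MPa

378.4 MPa


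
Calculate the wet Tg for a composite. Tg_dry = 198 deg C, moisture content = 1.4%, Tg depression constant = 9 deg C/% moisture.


Tg_wet = Tg_dry - k*moisture = 198 - 9*1.4 = 185.4 deg C

185.4 deg C


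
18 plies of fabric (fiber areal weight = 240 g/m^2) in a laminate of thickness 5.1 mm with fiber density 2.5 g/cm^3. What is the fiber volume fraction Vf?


Vf = n * FAW / (rho_f * h * 1000) = 18 * 240 / (2.5 * 5.1 * 1000) = 0.3388

0.3388


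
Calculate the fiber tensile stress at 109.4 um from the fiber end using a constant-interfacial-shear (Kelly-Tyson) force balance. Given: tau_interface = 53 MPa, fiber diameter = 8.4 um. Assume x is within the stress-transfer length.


Force balance: sigma_f * (pi*d^2/4) = tau * (pi*d) * x  ->  sigma_f = 4 * tau * x / d
sigma_f = 4 * 53 * 109.4 / 8.4 = 2761.0 MPa

2761.0 MPa


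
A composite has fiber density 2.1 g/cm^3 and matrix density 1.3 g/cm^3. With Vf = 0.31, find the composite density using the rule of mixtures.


rho_c = rho_f*Vf + rho_m*(1-Vf) = 2.1*0.31 + 1.3*0.69 = 1.548 g/cm^3

1.548 g/cm^3


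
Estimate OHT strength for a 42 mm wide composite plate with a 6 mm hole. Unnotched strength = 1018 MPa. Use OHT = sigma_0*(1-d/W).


OHT = sigma_0*(1-d/W) = 1018*(1-6/42) = 872.6 MPa

872.6 MPa


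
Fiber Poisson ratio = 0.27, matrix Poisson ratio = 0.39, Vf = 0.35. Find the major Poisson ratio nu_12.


nu_12 = nu_f*Vf + nu_m*(1-Vf) = 0.27*0.35 + 0.39*0.65 = 0.348

0.348


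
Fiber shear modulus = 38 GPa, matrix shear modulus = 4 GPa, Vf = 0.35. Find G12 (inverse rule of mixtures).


1/G12 = Vf/Gf + (1-Vf)/Gm = 0.35/38 + 0.65/4
G12 = 5.82 GPa

5.82 GPa


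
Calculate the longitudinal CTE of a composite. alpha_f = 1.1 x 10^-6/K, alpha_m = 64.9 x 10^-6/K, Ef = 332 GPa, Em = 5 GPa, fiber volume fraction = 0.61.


E1 = Ef*Vf + Em*(1-Vf) = 204.47
alpha_1 = (alpha_f*Ef*Vf + alpha_m*Em*(1-Vf))/E1 = 1.71 x 10^-6/K

1.71 x 10^-6/K


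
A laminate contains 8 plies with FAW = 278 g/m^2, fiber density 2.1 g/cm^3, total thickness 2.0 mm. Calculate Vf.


Vf = n * FAW / (rho_f * h * 1000) = 8 * 278 / (2.1 * 2.0 * 1000) = 0.5295

0.5295


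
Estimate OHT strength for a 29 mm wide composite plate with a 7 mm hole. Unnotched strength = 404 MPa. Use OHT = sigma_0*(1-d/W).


OHT = sigma_0*(1-d/W) = 404*(1-7/29) = 306.5 MPa

306.5 MPa


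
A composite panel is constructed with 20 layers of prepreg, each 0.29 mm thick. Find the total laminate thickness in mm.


h = n * t_ply = 20 * 0.29 = 5.8 mm

5.8 mm


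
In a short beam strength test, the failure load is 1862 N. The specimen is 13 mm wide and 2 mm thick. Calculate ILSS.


ILSS = 3F/(4bh) = 3*1862/(4*13*2) = 53.71 MPa

53.71 MPa


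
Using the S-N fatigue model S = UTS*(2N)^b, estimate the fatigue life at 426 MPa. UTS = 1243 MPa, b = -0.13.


N = 0.5 * (S/UTS)^(1/b) = 0.5 * (426/1243)^(1/-0.13) = 1889.5848 cycles

1889.5848 cycles


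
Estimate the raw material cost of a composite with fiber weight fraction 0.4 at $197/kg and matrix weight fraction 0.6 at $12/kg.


Cost = cost_f*Wf + cost_m*Wm = 197*0.4 + 12*0.6 = $86.0/kg

$86.0/kg


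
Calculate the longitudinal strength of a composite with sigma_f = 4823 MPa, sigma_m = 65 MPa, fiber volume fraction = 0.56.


sigma_1 = sigma_f*Vf + sigma_m*(1-Vf) = 4823*0.56 + 65*0.44 = 2729.5 MPa

2729.5 MPa


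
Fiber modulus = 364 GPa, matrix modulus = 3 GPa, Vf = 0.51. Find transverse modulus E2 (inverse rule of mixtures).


1/E2 = Vf/Ef + (1-Vf)/Em = 0.51/364 + 0.49/3
E2 = 6.07 GPa

6.07 GPa


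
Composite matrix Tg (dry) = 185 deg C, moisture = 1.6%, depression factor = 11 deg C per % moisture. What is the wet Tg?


Tg_wet = Tg_dry - k*moisture = 185 - 11*1.6 = 167.4 deg C

167.4 deg C


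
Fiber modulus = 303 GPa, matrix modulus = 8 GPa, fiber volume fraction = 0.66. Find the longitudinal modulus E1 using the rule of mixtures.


E1 = Ef*Vf + Em*(1-Vf) = 303*0.66 + 8*0.34 = 202.7 GPa

202.7 GPa


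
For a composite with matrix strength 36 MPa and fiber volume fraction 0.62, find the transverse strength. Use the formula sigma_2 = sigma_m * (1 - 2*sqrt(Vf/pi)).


factor = 1 - 2*sqrt(0.62/pi) = 0.1115
sigma_2 = 36 * 0.1115 = 4.01 MPa

4.01 MPa


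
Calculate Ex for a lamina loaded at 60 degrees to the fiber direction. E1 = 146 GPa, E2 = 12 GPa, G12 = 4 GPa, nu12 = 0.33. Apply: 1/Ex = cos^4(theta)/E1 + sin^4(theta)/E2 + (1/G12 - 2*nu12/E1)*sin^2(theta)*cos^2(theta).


cos^4(60) = 0.0625, sin^4(60) = 0.5625, sin^2(60)*cos^2(60) = 0.1875
1/G12 - 2*nu12/E1 = 1/4 - 2*0.33/146 = 0.245479 GPa^-1
1/Ex = 0.0625/146 + 0.5625/12 + 0.245479*0.1875 = 0.0933305 GPa^-1
Ex = 10.71 GPa

10.71 GPa


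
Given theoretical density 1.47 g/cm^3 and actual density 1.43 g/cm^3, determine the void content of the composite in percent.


Void% = (rho_theo - rho_actual)/rho_theo * 100 = (1.47 - 1.43)/1.47 * 100 = 2.72%

2.72%


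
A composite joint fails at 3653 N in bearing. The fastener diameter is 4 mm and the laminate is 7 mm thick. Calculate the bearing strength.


sigma_br = F/(d*h) = 3653/(4*7) = 130.5 MPa

130.5 MPa


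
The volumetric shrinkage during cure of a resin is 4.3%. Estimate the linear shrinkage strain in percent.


Linear shrinkage ≈ vol_shrink/3 = 4.3/3 = 1.433%

1.433%


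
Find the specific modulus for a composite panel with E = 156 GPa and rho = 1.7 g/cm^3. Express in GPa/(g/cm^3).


Specific stiffness = E/rho = 156/1.7 = 91.8 GPa/(g/cm^3)

91.8 GPa/(g/cm^3)


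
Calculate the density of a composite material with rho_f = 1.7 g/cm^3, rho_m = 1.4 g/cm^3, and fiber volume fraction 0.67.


rho_c = rho_f*Vf + rho_m*(1-Vf) = 1.7*0.67 + 1.4*0.33 = 1.601 g/cm^3

1.601 g/cm^3


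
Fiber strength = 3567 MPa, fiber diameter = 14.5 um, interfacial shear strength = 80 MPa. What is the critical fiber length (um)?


Lc = sigma_f * d / (2 * tau_i) = 3567 * 14.5 / (2 * 80) = 323.3 um

323.3 um


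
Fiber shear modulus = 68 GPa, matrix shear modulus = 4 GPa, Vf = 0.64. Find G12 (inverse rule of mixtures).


1/G12 = Vf/Gf + (1-Vf)/Gm = 0.64/68 + 0.36/4
G12 = 10.06 GPa

10.06 GPa


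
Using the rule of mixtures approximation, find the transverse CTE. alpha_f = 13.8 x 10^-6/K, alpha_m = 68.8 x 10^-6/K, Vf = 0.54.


alpha_2 = alpha_f*Vf + alpha_m*(1-Vf) = 13.8*0.54 + 68.8*0.46 = 39.1 x 10^-6/K

39.1 x 10^-6/K


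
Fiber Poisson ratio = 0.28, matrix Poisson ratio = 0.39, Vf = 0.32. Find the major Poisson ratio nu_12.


nu_12 = nu_f*Vf + nu_m*(1-Vf) = 0.28*0.32 + 0.39*0.68 = 0.3548

0.3548


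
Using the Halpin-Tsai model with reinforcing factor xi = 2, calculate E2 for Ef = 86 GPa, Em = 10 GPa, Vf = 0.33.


eta = (Ef/Em - 1)/(Ef/Em + xi) = (8.6 - 1)/(8.6 + 2) = 0.717
E2 = Em*(1+xi*eta*Vf)/(1-eta*Vf) = 19.3 GPa

19.3 GPa


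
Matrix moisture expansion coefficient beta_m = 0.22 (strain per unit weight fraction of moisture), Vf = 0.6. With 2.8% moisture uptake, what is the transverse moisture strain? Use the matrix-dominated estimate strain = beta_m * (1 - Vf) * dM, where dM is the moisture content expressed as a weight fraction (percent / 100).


dM = 2.8/100 = 0.028
strain = beta_m * (1-Vf) * dM = 0.22 * 0.4 * 0.028 = 0.002464

0.002464


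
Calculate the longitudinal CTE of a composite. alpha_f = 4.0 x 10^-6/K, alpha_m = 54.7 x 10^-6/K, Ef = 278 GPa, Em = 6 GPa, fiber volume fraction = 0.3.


E1 = Ef*Vf + Em*(1-Vf) = 87.6
alpha_1 = (alpha_f*Ef*Vf + alpha_m*Em*(1-Vf))/E1 = 6.43 x 10^-6/K

6.43 x 10^-6/K


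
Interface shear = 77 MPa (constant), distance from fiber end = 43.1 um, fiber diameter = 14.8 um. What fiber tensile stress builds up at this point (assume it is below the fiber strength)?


Force balance: sigma_f * (pi*d^2/4) = tau * (pi*d) * x  ->  sigma_f = 4 * tau * x / d
sigma_f = 4 * 77 * 43.1 / 14.8 = 896.9 MPa

896.9 MPa


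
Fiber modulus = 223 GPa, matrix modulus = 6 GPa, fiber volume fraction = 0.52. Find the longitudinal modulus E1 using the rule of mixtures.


E1 = Ef*Vf + Em*(1-Vf) = 223*0.52 + 6*0.48 = 118.84 GPa

118.84 GPa


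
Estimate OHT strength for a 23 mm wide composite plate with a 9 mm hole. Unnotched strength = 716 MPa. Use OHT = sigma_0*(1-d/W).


OHT = sigma_0*(1-d/W) = 716*(1-9/23) = 435.8 MPa

435.8 MPa


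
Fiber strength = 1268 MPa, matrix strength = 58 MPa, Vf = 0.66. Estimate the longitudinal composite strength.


sigma_1 = sigma_f*Vf + sigma_m*(1-Vf) = 1268*0.66 + 58*0.34 = 856.6 MPa

856.6 MPa


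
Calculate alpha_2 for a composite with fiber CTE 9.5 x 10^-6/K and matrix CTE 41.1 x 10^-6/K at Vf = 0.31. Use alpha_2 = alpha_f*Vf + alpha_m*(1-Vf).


alpha_2 = alpha_f*Vf + alpha_m*(1-Vf) = 9.5*0.31 + 41.1*0.69 = 31.3 x 10^-6/K

31.3 x 10^-6/K


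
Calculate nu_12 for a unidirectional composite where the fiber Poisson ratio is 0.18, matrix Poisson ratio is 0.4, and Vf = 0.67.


nu_12 = nu_f*Vf + nu_m*(1-Vf) = 0.18*0.67 + 0.4*0.33 = 0.2526

0.2526


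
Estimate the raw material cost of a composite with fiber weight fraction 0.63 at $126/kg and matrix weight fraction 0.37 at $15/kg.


Cost = cost_f*Wf + cost_m*Wm = 126*0.63 + 15*0.37 = $84.93/kg

$84.93/kg


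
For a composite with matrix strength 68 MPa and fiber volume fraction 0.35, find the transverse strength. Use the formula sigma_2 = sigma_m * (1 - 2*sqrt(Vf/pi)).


factor = 1 - 2*sqrt(0.35/pi) = 0.3324
sigma_2 = 68 * 0.3324 = 22.61 MPa

22.61 MPa


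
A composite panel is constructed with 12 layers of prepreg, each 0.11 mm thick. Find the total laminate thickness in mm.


h = n * t_ply = 12 * 0.11 = 1.32 mm

1.32 mm


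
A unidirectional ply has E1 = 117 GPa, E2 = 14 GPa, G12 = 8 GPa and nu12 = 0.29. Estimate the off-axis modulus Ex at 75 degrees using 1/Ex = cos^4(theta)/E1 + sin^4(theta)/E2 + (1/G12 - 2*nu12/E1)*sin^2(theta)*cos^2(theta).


cos^4(75) = 0.004487, sin^4(75) = 0.870513, sin^2(75)*cos^2(75) = 0.0625
1/G12 - 2*nu12/E1 = 1/8 - 2*0.29/117 = 0.120043 GPa^-1
1/Ex = 0.004487/117 + 0.870513/14 + 0.120043*0.0625 = 0.0697205 GPa^-1
Ex = 14.34 GPa

14.34 GPa


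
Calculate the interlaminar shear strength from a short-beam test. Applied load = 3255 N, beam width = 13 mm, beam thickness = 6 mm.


ILSS = 3F/(4bh) = 3*3255/(4*13*6) = 31.3 MPa

31.3 MPa


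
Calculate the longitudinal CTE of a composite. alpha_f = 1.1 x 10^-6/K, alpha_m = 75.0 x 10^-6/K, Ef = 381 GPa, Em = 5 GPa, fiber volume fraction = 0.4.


E1 = Ef*Vf + Em*(1-Vf) = 155.4
alpha_1 = (alpha_f*Ef*Vf + alpha_m*Em*(1-Vf))/E1 = 2.53 x 10^-6/K

2.53 x 10^-6/K


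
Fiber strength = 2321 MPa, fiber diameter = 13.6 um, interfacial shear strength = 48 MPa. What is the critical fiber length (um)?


Lc = sigma_f * d / (2 * tau_i) = 2321 * 13.6 / (2 * 48) = 328.8 um

328.8 um


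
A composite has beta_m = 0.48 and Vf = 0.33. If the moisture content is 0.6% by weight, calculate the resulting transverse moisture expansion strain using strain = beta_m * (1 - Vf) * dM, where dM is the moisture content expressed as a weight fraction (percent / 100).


dM = 0.6/100 = 0.006
strain = beta_m * (1-Vf) * dM = 0.48 * 0.67 * 0.006 = 0.0019296

0.0019296


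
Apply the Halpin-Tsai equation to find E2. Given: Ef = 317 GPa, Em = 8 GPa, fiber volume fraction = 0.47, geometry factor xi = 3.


eta = (Ef/Em - 1)/(Ef/Em + xi) = (39.625 - 1)/(39.625 + 3) = 0.9062
E2 = Em*(1+xi*eta*Vf)/(1-eta*Vf) = 31.74 GPa

31.74 GPa


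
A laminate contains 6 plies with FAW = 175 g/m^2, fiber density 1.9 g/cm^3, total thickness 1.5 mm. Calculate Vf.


Vf = n * FAW / (rho_f * h * 1000) = 6 * 175 / (1.9 * 1.5 * 1000) = 0.3684

0.3684


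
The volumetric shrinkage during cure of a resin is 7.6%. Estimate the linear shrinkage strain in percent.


Linear shrinkage ≈ vol_shrink/3 = 7.6/3 = 2.533%

2.533%


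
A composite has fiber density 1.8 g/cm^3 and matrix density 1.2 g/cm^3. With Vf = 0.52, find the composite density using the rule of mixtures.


rho_c = rho_f*Vf + rho_m*(1-Vf) = 1.8*0.52 + 1.2*0.48 = 1.512 g/cm^3

1.512 g/cm^3


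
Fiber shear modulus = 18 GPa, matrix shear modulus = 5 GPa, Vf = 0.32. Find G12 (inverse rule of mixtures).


1/G12 = Vf/Gf + (1-Vf)/Gm = 0.32/18 + 0.68/5
G12 = 6.5 GPa

6.5 GPa


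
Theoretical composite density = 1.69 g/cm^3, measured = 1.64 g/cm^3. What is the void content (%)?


Void% = (rho_theo - rho_actual)/rho_theo * 100 = (1.69 - 1.64)/1.69 * 100 = 2.96%

2.96%


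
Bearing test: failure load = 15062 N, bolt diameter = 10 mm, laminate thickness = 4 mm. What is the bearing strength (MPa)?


sigma_br = F/(d*h) = 15062/(10*4) = 376.6 MPa

376.6 MPa


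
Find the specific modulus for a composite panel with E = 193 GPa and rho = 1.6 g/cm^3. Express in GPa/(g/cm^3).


Specific stiffness = E/rho = 193/1.6 = 120.6 GPa/(g/cm^3)

120.6 GPa/(g/cm^3)


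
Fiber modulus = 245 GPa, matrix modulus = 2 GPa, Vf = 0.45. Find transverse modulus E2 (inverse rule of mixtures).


1/E2 = Vf/Ef + (1-Vf)/Em = 0.45/245 + 0.55/2
E2 = 3.61 GPa

3.61 GPa


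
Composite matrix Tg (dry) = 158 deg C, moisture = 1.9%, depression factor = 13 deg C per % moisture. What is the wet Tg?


Tg_wet = Tg_dry - k*moisture = 158 - 13*1.9 = 133.3 deg C

133.3 deg C


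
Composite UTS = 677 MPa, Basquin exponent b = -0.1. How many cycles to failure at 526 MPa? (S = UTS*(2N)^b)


N = 0.5 * (S/UTS)^(1/b) = 0.5 * (526/677)^(1/-0.1) = 6.2373 cycles

6.2373 cycles


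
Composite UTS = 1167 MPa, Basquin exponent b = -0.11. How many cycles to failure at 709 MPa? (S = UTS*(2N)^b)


N = 0.5 * (S/UTS)^(1/b) = 0.5 * (709/1167)^(1/-0.11) = 46.3945 cycles

46.3945 cycles


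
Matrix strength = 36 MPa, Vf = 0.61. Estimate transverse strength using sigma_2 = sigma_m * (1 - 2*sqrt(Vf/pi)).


factor = 1 - 2*sqrt(0.61/pi) = 0.1187
sigma_2 = 36 * 0.1187 = 4.27 MPa

4.27 MPa


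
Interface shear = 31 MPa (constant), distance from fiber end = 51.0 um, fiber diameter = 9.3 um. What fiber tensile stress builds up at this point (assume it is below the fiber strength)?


Force balance: sigma_f * (pi*d^2/4) = tau * (pi*d) * x  ->  sigma_f = 4 * tau * x / d
sigma_f = 4 * 31 * 51.0 / 9.3 = 680.0 MPa

680.0 MPa


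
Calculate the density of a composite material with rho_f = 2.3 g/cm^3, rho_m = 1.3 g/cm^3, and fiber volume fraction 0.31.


rho_c = rho_f*Vf + rho_m*(1-Vf) = 2.3*0.31 + 1.3*0.69 = 1.61 g/cm^3

1.61 g/cm^3


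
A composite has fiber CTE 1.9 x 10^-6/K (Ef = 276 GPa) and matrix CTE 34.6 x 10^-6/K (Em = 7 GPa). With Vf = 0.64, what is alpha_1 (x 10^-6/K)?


E1 = Ef*Vf + Em*(1-Vf) = 179.16
alpha_1 = (alpha_f*Ef*Vf + alpha_m*Em*(1-Vf))/E1 = 2.36 x 10^-6/K

2.36 x 10^-6/K


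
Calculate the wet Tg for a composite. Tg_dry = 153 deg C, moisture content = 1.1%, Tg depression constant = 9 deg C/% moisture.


Tg_wet = Tg_dry - k*moisture = 153 - 9*1.1 = 143.1 deg C

143.1 deg C


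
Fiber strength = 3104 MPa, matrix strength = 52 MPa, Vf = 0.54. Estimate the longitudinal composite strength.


sigma_1 = sigma_f*Vf + sigma_m*(1-Vf) = 3104*0.54 + 52*0.46 = 1700.1 MPa

1700.1 MPa


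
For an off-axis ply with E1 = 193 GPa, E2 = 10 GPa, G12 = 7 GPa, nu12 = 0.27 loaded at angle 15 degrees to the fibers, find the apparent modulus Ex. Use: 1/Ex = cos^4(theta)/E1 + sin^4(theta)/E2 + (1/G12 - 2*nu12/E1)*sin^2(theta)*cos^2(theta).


cos^4(15) = 0.870513, sin^4(15) = 0.004487, sin^2(15)*cos^2(15) = 0.0625
1/G12 - 2*nu12/E1 = 1/7 - 2*0.27/193 = 0.140059 GPa^-1
1/Ex = 0.870513/193 + 0.004487/10 + 0.140059*0.0625 = 0.0137129 GPa^-1
Ex = 72.92 GPa

72.92 GPa


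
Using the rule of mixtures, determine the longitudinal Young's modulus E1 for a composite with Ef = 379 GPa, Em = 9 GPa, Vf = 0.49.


E1 = Ef*Vf + Em*(1-Vf) = 379*0.49 + 9*0.51 = 190.3 GPa

190.3 GPa


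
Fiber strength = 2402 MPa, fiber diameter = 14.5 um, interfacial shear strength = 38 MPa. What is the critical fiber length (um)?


Lc = sigma_f * d / (2 * tau_i) = 2402 * 14.5 / (2 * 38) = 458.3 um

458.3 um


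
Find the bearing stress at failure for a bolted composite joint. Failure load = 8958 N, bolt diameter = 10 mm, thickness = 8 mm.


sigma_br = F/(d*h) = 8958/(10*8) = 112.0 MPa

112.0 MPa


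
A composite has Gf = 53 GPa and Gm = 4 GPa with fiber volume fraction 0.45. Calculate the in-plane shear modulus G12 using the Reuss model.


1/G12 = Vf/Gf + (1-Vf)/Gm = 0.45/53 + 0.55/4
G12 = 6.85 GPa

6.85 GPa


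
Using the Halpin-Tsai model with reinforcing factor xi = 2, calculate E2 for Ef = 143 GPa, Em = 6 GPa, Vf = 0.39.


eta = (Ef/Em - 1)/(Ef/Em + xi) = (23.8333 - 1)/(23.8333 + 2) = 0.8839
E2 = Em*(1+xi*eta*Vf)/(1-eta*Vf) = 15.47 GPa

15.47 GPa


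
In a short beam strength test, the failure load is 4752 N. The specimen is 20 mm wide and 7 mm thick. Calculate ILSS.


ILSS = 3F/(4bh) = 3*4752/(4*20*7) = 25.46 MPa

25.46 MPa


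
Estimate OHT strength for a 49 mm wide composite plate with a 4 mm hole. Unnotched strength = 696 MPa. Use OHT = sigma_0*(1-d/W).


OHT = sigma_0*(1-d/W) = 696*(1-4/49) = 639.2 MPa

639.2 MPa


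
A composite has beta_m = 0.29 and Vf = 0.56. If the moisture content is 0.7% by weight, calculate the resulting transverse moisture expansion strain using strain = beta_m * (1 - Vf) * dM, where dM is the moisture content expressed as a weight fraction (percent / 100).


dM = 0.7/100 = 0.007
strain = beta_m * (1-Vf) * dM = 0.29 * 0.44 * 0.007 = 0.0008932

0.0008932


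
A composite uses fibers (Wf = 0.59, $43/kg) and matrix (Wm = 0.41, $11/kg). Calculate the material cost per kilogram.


Cost = cost_f*Wf + cost_m*Wm = 43*0.59 + 11*0.41 = $29.88/kg

$29.88/kg


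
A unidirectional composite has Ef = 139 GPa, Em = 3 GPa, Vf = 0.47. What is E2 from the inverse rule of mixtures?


1/E2 = Vf/Ef + (1-Vf)/Em = 0.47/139 + 0.53/3
E2 = 5.55 GPa

5.55 GPa


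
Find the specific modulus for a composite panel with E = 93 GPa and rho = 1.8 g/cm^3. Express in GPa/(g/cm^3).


Specific stiffness = E/rho = 93/1.8 = 51.7 GPa/(g/cm^3)

51.7 GPa/(g/cm^3)


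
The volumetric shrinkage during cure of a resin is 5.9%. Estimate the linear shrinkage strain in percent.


Linear shrinkage ≈ vol_shrink/3 = 5.9/3 = 1.967%

1.967%


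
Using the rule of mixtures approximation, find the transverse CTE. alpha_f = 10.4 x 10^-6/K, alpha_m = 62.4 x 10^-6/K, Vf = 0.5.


alpha_2 = alpha_f*Vf + alpha_m*(1-Vf) = 10.4*0.5 + 62.4*0.5 = 36.4 x 10^-6/K

36.4 x 10^-6/K


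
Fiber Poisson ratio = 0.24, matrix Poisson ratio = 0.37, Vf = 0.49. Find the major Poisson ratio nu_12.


nu_12 = nu_f*Vf + nu_m*(1-Vf) = 0.24*0.49 + 0.37*0.51 = 0.3063

0.3063


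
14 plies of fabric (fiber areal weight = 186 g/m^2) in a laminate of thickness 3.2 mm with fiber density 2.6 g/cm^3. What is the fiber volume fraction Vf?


Vf = n * FAW / (rho_f * h * 1000) = 14 * 186 / (2.6 * 3.2 * 1000) = 0.313

0.313


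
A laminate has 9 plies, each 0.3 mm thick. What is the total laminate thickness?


h = n * t_ply = 9 * 0.3 = 2.7 mm

2.7 mm


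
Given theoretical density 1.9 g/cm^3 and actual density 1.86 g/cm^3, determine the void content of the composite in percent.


Void% = (rho_theo - rho_actual)/rho_theo * 100 = (1.9 - 1.86)/1.9 * 100 = 2.11%

2.11%


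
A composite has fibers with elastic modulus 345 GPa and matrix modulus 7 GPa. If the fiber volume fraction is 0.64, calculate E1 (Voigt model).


E1 = Ef*Vf + Em*(1-Vf) = 345*0.64 + 7*0.36 = 223.32 GPa

223.32 GPa


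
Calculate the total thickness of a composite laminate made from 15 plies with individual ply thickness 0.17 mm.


h = n * t_ply = 15 * 0.17 = 2.55 mm

2.55 mm


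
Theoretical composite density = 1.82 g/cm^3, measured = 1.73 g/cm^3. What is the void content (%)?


Void% = (rho_theo - rho_actual)/rho_theo * 100 = (1.82 - 1.73)/1.82 * 100 = 4.95%

4.95%


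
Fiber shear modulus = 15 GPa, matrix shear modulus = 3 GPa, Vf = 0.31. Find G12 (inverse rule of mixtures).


1/G12 = Vf/Gf + (1-Vf)/Gm = 0.31/15 + 0.69/3
G12 = 3.99 GPa

3.99 GPa


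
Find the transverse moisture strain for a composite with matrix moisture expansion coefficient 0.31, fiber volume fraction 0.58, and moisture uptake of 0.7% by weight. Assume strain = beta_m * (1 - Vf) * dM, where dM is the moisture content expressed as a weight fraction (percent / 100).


dM = 0.7/100 = 0.007
strain = beta_m * (1-Vf) * dM = 0.31 * 0.42 * 0.007 = 0.0009114

0.0009114


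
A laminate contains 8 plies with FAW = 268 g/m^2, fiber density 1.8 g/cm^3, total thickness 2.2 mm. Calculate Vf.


Vf = n * FAW / (rho_f * h * 1000) = 8 * 268 / (1.8 * 2.2 * 1000) = 0.5414

0.5414


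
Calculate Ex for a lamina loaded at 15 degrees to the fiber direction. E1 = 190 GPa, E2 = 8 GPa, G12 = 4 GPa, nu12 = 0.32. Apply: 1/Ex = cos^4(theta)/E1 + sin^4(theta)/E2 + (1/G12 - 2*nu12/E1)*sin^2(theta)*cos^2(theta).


cos^4(15) = 0.870513, sin^4(15) = 0.004487, sin^2(15)*cos^2(15) = 0.0625
1/G12 - 2*nu12/E1 = 1/4 - 2*0.32/190 = 0.246632 GPa^-1
1/Ex = 0.870513/190 + 0.004487/8 + 0.246632*0.0625 = 0.020557 GPa^-1
Ex = 48.65 GPa

48.65 GPa


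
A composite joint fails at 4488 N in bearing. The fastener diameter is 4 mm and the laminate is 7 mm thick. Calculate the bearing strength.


sigma_br = F/(d*h) = 4488/(4*7) = 160.3 MPa

160.3 MPa


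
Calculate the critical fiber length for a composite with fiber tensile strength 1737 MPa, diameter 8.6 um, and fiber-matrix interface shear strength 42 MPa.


Lc = sigma_f * d / (2 * tau_i) = 1737 * 8.6 / (2 * 42) = 177.8 um

177.8 um


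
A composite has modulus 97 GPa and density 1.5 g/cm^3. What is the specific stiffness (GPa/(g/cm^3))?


Specific stiffness = E/rho = 97/1.5 = 64.7 GPa/(g/cm^3)

64.7 GPa/(g/cm^3)


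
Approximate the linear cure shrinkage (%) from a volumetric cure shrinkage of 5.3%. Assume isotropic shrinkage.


Linear shrinkage ≈ vol_shrink/3 = 5.3/3 = 1.767%

1.767%


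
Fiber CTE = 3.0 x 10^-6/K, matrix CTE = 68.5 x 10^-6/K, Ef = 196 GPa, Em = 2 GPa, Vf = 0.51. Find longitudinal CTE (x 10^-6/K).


E1 = Ef*Vf + Em*(1-Vf) = 100.94
alpha_1 = (alpha_f*Ef*Vf + alpha_m*Em*(1-Vf))/E1 = 3.64 x 10^-6/K

3.64 x 10^-6/K


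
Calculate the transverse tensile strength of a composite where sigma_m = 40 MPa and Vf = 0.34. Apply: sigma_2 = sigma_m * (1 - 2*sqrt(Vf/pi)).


factor = 1 - 2*sqrt(0.34/pi) = 0.342
sigma_2 = 40 * 0.342 = 13.68 MPa

13.68 MPa


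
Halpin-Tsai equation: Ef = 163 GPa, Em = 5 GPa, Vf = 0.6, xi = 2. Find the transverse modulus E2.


eta = (Ef/Em - 1)/(Ef/Em + xi) = (32.6 - 1)/(32.6 + 2) = 0.9133
E2 = Em*(1+xi*eta*Vf)/(1-eta*Vf) = 23.18 GPa

23.18 GPa


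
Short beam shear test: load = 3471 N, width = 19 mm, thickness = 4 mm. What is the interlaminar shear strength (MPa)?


ILSS = 3F/(4bh) = 3*3471/(4*19*4) = 34.25 MPa

34.25 MPa


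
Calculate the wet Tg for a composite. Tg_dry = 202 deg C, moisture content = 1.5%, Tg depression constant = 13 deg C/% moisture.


Tg_wet = Tg_dry - k*moisture = 202 - 13*1.5 = 182.5 deg C

182.5 deg C


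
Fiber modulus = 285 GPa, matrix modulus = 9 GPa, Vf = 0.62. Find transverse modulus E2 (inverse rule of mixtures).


1/E2 = Vf/Ef + (1-Vf)/Em = 0.62/285 + 0.38/9
E2 = 22.52 GPa

22.52 GPa


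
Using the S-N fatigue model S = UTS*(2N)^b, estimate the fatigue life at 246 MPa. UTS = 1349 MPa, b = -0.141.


N = 0.5 * (S/UTS)^(1/b) = 0.5 * (246/1349)^(1/-0.141) = 87226.7596 cycles

87226.7596 cycles


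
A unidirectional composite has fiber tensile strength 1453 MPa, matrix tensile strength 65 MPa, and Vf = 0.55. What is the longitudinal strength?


sigma_1 = sigma_f*Vf + sigma_m*(1-Vf) = 1453*0.55 + 65*0.45 = 828.4 MPa

828.4 MPa


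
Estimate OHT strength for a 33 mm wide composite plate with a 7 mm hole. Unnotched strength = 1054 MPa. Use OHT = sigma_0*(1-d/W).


OHT = sigma_0*(1-d/W) = 1054*(1-7/33) = 830.4 MPa

830.4 MPa


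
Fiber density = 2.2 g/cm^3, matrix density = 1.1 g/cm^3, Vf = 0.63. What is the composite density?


rho_c = rho_f*Vf + rho_m*(1-Vf) = 2.2*0.63 + 1.1*0.37 = 1.793 g/cm^3

1.793 g/cm^3


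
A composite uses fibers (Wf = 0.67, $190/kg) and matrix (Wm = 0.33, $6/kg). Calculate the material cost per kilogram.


Cost = cost_f*Wf + cost_m*Wm = 190*0.67 + 6*0.33 = $129.28/kg

$129.28/kg


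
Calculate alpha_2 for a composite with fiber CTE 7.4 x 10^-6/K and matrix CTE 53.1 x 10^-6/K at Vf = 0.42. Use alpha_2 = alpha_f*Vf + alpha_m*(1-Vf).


alpha_2 = alpha_f*Vf + alpha_m*(1-Vf) = 7.4*0.42 + 53.1*0.58 = 33.9 x 10^-6/K

33.9 x 10^-6/K
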